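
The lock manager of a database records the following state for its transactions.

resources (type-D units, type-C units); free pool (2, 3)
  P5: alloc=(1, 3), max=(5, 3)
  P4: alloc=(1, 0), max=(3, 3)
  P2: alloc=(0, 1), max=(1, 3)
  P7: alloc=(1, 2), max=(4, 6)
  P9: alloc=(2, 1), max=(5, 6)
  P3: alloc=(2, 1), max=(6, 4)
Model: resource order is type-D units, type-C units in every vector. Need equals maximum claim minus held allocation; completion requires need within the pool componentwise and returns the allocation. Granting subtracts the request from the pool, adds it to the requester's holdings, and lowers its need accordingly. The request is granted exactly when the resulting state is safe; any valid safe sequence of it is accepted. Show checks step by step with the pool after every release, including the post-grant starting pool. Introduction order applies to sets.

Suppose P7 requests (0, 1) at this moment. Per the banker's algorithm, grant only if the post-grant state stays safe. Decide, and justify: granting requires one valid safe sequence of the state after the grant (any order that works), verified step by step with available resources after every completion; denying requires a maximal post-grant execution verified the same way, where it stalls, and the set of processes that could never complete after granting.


GRANT. The post-grant state is safe; one safe sequence: P2, P4, P7, P9, P3, P5.
Key observation: after the grant the pool drops to (2, 2), which still lets P2 finish first and unwind the rest.
Step-by-step check of the post-grant state:
  pool = (2, 2)
  run P2 (needs (1, 2), free (2, 2)); after release of (0, 1) the pool is (2, 3)
  run P4 (needs (2, 3), free (2, 3)); after release of (1, 0) the pool is (3, 3)
  run P7 (needs (3, 3), free (3, 3)); after release of (1, 3) the pool is (4, 6)
  run P9 (needs (3, 5), free (4, 6)); after release of (2, 1) the pool is (6, 7)
  run P3 (needs (4, 3), free (6, 7)); after release of (2, 1) the pool is (8, 8)
  run P5 (needs (4, 0), free (8, 8)); after release of (1, 3) the pool is (9, 11)


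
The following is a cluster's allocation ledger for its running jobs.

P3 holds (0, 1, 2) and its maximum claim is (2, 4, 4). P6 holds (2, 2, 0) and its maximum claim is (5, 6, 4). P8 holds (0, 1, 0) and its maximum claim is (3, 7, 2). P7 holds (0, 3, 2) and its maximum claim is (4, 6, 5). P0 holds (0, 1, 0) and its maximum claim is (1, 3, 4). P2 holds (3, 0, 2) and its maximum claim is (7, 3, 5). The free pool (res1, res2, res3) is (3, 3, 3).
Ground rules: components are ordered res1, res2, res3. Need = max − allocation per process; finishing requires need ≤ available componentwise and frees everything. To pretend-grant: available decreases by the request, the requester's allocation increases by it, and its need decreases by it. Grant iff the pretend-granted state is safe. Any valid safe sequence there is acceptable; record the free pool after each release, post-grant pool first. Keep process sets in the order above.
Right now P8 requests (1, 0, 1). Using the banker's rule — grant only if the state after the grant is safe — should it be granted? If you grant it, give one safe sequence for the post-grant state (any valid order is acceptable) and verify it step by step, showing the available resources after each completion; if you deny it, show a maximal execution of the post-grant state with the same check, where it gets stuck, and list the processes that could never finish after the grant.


DENY: after the grant no complete ordering would exist.
Key observation: after P3, P0 the pool peaks at (2, 5, 4), and each blocked process is short somewhere: P6 on res1; P8 on res2; P7 on res1; P2 on res1.
After a pretend grant, a maximal execution: P3, P0 — then nothing else fits. Step-by-step check:
  pool = (2, 3, 2)
  run P3 (needs (2, 3, 2), free (2, 3, 2)); after release of (0, 1, 2) the pool is (2, 4, 4)
  run P0 (needs (1, 2, 4), free (2, 4, 4)); after release of (0, 1, 0) the pool is (2, 5, 4)
  P6 cannot run: need (3, 4, 4) vs free (2, 5, 4) (insufficient res1)
  P8 cannot run: need (2, 6, 1) vs free (2, 5, 4) (insufficient res2)
  P7 cannot run: need (4, 3, 3) vs free (2, 5, 4) (insufficient res1)
  P2 cannot run: need (4, 3, 3) vs free (2, 5, 4) (insufficient res1)
Had the request been granted, P6, P8, P7 and P2 could never finish.


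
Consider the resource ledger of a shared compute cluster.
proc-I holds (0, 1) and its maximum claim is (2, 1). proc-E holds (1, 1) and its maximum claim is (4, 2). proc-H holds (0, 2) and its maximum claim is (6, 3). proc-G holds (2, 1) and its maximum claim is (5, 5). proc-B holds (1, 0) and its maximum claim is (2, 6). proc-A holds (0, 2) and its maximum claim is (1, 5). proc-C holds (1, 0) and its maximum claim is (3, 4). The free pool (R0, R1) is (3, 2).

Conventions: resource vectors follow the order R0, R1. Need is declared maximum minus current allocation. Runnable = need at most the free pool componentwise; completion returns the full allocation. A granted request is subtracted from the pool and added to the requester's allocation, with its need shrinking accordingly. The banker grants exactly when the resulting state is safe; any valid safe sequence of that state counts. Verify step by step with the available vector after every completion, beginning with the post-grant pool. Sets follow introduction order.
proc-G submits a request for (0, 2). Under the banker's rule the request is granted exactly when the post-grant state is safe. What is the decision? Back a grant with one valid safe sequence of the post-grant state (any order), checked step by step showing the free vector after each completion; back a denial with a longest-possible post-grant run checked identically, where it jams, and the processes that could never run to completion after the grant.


GRANT: granting preserves safety; a valid post-grant sequence is proc-I, proc-E, proc-G, proc-H, proc-B, proc-A, proc-C.
Key observation: the transfer keeps a workable pool ((3, 0)); proc-I starts the safe sequence.
Verifying the post-grant state step by step:
  pool = (3, 0)
  proc-I needs (2, 0) <= (3, 0) -> finishes; pool += (0, 1) = (3, 1)
  proc-E needs (3, 1) <= (3, 1) -> finishes; pool += (1, 1) = (4, 2)
  proc-G needs (3, 2) <= (4, 2) -> finishes; pool += (2, 3) = (6, 5)
  proc-H needs (6, 1) <= (6, 5) -> finishes; pool += (0, 2) = (6, 7)
  proc-B needs (1, 6) <= (6, 7) -> finishes; pool += (1, 0) = (7, 7)
  proc-A needs (1, 3) <= (7, 7) -> finishes; pool += (0, 2) = (7, 9)
  proc-C needs (2, 4) <= (7, 9) -> finishes; pool += (1, 0) = (8, 9)


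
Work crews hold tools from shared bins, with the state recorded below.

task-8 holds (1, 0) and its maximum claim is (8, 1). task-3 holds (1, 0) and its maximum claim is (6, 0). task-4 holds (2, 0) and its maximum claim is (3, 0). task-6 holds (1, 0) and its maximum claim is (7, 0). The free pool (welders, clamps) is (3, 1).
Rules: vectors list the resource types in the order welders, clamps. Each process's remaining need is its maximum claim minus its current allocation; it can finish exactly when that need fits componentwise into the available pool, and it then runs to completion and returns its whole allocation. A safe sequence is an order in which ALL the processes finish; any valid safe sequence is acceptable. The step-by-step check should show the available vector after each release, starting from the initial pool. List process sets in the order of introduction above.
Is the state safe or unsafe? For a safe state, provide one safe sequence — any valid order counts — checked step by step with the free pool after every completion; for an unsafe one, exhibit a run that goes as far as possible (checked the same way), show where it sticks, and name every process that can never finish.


SAFE. One safe sequence: task-4, task-3, task-6, task-8.
Key observation: task-3 is the earliest step where a requested resource binds exactly: need (5, 0), pool (5, 1) at its turn.
Check, step by step:
  pool = (3, 1)
  task-4 needs (1, 0) <= (3, 1) -> finishes; pool += (2, 0) = (5, 1)
  task-3 needs (5, 0) <= (5, 1) -> finishes; pool += (1, 0) = (6, 1)
  task-6 needs (6, 0) <= (6, 1) -> finishes; pool += (1, 0) = (7, 1)
  task-8 needs (7, 1) <= (7, 1) -> finishes; pool += (1, 0) = (8, 1)


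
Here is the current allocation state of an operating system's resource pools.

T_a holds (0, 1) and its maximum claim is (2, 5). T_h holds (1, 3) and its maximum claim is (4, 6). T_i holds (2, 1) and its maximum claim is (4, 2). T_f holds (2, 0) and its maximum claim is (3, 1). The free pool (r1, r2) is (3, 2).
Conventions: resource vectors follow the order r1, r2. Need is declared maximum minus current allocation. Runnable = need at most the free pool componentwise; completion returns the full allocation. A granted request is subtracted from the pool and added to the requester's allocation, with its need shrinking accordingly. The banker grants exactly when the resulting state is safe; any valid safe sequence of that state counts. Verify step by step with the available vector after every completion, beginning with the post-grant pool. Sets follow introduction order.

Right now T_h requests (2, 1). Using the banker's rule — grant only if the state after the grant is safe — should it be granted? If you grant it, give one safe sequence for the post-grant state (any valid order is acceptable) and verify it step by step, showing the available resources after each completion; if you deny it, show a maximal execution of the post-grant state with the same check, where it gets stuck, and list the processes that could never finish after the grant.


GRANT: granting preserves safety; a valid post-grant sequence is T_f, T_i, T_h, T_a.
Key observation: the grant leaves (1, 1) free — enough for T_f, whose release restarts the cascade.
Verifying the post-grant state step by step:
  pool = (1, 1)
  run T_f (needs (1, 1), free (1, 1)); after release of (2, 0) the pool is (3, 1)
  run T_i (needs (2, 1), free (3, 1)); after release of (2, 1) the pool is (5, 2)
  run T_h (needs (1, 2), free (5, 2)); after release of (3, 4) the pool is (8, 6)
  run T_a (needs (2, 4), free (8, 6)); after release of (0, 1) the pool is (8, 7)


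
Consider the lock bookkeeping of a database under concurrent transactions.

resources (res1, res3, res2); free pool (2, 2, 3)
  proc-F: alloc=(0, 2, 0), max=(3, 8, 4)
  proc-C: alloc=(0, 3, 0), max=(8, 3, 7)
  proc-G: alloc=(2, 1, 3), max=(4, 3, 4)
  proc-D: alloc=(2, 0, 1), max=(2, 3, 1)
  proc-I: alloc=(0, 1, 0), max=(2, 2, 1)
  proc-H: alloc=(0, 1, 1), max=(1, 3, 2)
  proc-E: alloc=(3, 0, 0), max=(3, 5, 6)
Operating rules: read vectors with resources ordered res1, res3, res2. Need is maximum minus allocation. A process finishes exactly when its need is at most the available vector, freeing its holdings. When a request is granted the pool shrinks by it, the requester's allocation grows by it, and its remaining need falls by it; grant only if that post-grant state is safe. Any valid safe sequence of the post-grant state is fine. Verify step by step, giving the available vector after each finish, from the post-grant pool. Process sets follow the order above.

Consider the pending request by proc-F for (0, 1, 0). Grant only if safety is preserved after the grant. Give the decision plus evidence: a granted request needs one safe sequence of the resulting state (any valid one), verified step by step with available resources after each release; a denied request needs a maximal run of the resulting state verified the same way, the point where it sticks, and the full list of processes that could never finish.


DENY. Granting would leave the state unsafe.
Key observation: after proc-I, proc-H, proc-D, proc-G the pool peaks at (6, 4, 8), and each blocked process is short somewhere: proc-F on res3; proc-C on res1; proc-E on res3.
On the post-grant state, proc-I, proc-H, proc-D, proc-G is a maximal run — nothing extends it. Verifying each step:
  pool = (2, 1, 3)
  proc-I: need (2, 1, 1) fits (2, 1, 3); releases (0, 1, 0), pool now (2, 2, 3)
  proc-H: need (1, 2, 1) fits (2, 2, 3); releases (0, 1, 1), pool now (2, 3, 4)
  proc-D: need (0, 3, 0) fits (2, 3, 4); releases (2, 0, 1), pool now (4, 3, 5)
  proc-G: need (2, 2, 1) fits (4, 3, 5); releases (2, 1, 3), pool now (6, 4, 8)
  proc-F cannot run: need (3, 5, 4) vs free (6, 4, 8) (insufficient res3)
  proc-C cannot run: need (8, 0, 7) vs free (6, 4, 8) (insufficient res1)
  proc-E cannot run: need (0, 5, 6) vs free (6, 4, 8) (insufficient res3)
Post-grant, the permanently blocked set is proc-F, proc-C and proc-E.


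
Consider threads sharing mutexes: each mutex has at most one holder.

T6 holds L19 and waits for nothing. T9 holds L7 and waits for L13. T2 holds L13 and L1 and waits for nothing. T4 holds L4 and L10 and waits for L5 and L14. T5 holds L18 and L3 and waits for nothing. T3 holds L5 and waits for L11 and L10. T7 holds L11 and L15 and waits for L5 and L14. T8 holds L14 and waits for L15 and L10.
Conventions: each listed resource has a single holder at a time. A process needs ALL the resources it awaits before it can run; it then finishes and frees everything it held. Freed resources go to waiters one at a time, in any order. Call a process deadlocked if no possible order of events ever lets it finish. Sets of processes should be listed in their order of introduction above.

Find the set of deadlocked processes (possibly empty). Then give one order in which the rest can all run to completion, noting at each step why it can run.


Deadlocked: T4, T3, T7 and T8.
Key observation: the loop T4 -> T3 -> T4 blocks itself forever; T7 and T8 are caught in further circular waits.
One completion order for the rest: T6, T2, T5, T9.
Check, step by step:
  T6: no waits; runs immediately, freeing L19
  T2: no waits; runs immediately, freeing L13 and L1
  T5: no waits; runs immediately, freeing L18 and L3
  run T9 (all its waits — L13 — are resolved); releases L7


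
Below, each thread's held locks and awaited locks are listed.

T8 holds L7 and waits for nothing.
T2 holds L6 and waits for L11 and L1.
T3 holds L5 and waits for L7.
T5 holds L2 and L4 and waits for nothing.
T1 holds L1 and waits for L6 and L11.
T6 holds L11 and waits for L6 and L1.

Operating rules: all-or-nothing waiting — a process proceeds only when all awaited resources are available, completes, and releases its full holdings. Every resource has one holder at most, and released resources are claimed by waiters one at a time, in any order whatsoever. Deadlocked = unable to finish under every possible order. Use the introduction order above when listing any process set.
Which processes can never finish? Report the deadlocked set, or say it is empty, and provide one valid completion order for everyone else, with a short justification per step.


Deadlocked set: T2, T1 and T6.
Key observation: the cycle T2 -> T1 -> T2 can never break — each member waits on the next; T6 is caught in further circular waits.
One completion order for the rest: T8, T3, T5.
Step-by-step check:
  run T8 (it waits on nothing); releases L7
  T3: everything it awaited (L7) is free; runs, freeing L5
  run T5 (it waits on nothing); releases L2 and L4


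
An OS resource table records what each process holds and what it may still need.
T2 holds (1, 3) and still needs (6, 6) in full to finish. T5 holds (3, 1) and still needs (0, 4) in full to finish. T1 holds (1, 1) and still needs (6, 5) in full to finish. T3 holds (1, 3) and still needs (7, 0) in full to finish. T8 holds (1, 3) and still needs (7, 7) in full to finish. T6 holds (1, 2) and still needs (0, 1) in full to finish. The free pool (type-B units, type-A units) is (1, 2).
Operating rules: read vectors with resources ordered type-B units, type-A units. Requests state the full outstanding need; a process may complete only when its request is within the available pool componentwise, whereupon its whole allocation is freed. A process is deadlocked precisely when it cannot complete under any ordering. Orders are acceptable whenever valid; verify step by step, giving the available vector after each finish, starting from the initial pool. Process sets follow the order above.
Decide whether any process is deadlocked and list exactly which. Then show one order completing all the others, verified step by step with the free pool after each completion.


Deadlocked set: T2, T1, T3 and T8.
Key observation: T6, T5 can finish, but then (5, 5) is all there is, and the blocked group's type-B units demands exceed it.
A valid finishing order for the others: T6, T5. Verifying each step:
  pool = (1, 2)
  T6 needs (0, 1) <= (1, 2) -> finishes; pool += (1, 2) = (2, 4)
  T5 needs (0, 4) <= (2, 4) -> finishes; pool += (3, 1) = (5, 5)
None of the blocked processes ever fits:
  T2 still needs (6, 6) but only (5, 5) is free — short on type-B units and type-A units
  T1 still needs (6, 5) but only (5, 5) is free — short on type-B units
  T3 still needs (7, 0) but only (5, 5) is free — short on type-B units
  T8 still needs (7, 7) but only (5, 5) is free — short on type-B units and type-A units


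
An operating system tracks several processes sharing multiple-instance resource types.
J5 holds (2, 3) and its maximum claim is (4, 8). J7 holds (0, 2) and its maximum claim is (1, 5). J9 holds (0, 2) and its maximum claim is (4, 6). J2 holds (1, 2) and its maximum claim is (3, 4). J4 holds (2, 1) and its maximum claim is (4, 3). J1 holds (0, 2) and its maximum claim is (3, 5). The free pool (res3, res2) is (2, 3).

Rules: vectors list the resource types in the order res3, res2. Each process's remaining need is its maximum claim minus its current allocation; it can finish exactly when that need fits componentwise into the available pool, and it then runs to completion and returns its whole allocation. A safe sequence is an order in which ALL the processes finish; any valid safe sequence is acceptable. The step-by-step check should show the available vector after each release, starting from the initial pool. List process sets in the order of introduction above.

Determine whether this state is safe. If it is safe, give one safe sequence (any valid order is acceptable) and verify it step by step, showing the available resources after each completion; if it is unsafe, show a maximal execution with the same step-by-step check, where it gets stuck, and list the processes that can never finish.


SAFE — a valid safe sequence is J4, J1, J5, J7, J2, J9.
Key observation: at J4 the run first touches a limit — (2, 2) against (2, 3), exact on a resource it actually requests.
Verifying each step:
  pool = (2, 3)
  J4: need (2, 2) fits (2, 3); releases (2, 1), pool now (4, 4)
  J1: need (3, 3) fits (4, 4); releases (0, 2), pool now (4, 6)
  J5: need (2, 5) fits (4, 6); releases (2, 3), pool now (6, 9)
  J7: need (1, 3) fits (6, 9); releases (0, 2), pool now (6, 11)
  J2: need (2, 2) fits (6, 11); releases (1, 2), pool now (7, 13)
  J9: need (4, 4) fits (7, 13); releases (0, 2), pool now (7, 15)


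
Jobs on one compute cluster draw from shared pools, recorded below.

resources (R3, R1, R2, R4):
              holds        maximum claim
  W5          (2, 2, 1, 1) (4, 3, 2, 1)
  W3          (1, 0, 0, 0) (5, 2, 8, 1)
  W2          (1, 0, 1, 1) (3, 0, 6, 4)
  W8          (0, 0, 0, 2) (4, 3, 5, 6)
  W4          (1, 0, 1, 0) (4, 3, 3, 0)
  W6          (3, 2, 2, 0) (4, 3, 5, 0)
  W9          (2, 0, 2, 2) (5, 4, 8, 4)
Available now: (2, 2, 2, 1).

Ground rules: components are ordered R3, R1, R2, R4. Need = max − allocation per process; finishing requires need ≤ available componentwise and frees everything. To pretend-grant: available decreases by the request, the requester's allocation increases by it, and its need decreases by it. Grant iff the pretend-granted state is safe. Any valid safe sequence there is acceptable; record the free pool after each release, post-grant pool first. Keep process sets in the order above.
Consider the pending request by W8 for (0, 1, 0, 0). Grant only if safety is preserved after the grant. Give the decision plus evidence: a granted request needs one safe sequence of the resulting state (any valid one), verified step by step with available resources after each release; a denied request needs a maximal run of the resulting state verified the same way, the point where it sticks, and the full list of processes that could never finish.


GRANT: granting preserves safety; a valid post-grant sequence is W5, W6, W4, W9, W2, W8, W3.
Key observation: (2, 1, 2, 1) free after granting still covers W5 first, and each release covers the next.
Verifying the post-grant state step by step:
  pool = (2, 1, 2, 1)
  W5 needs (2, 1, 1, 0) <= (2, 1, 2, 1) -> finishes; pool += (2, 2, 1, 1) = (4, 3, 3, 2)
  W6 needs (1, 1, 3, 0) <= (4, 3, 3, 2) -> finishes; pool += (3, 2, 2, 0) = (7, 5, 5, 2)
  W4 needs (3, 3, 2, 0) <= (7, 5, 5, 2) -> finishes; pool += (1, 0, 1, 0) = (8, 5, 6, 2)
  W9 needs (3, 4, 6, 2) <= (8, 5, 6, 2) -> finishes; pool += (2, 0, 2, 2) = (10, 5, 8, 4)
  W2 needs (2, 0, 5, 3) <= (10, 5, 8, 4) -> finishes; pool += (1, 0, 1, 1) = (11, 5, 9, 5)
  W8 needs (4, 2, 5, 4) <= (11, 5, 9, 5) -> finishes; pool += (0, 1, 0, 2) = (11, 6, 9, 7)
  W3 needs (4, 2, 8, 1) <= (11, 6, 9, 7) -> finishes; pool += (1, 0, 0, 0) = (12, 6, 9, 7)


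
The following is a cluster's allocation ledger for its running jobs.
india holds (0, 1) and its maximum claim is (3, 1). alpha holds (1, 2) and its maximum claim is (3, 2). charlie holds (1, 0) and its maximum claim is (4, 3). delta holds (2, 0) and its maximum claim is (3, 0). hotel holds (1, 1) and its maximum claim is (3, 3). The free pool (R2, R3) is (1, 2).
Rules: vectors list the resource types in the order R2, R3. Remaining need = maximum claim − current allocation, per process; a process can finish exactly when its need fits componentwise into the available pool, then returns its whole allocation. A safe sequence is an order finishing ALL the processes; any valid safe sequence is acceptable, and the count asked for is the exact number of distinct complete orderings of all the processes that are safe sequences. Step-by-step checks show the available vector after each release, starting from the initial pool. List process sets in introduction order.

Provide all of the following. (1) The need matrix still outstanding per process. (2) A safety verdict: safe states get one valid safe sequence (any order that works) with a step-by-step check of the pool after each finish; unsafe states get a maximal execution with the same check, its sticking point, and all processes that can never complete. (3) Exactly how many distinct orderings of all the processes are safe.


(1) Outstanding need per process (order R2, R3):
  india: (3, 0)
  alpha: (2, 0)
  charlie: (3, 3)
  delta: (1, 0)
  hotel: (2, 2)
(2) SAFE, for example via the order delta, alpha, hotel, india, charlie.
Key observation: delta is the earliest step where a requested resource binds exactly: need (1, 0), pool (1, 2) at its turn.
Walking it through:
  pool = (1, 2)
  delta: need (1, 0) fits (1, 2); releases (2, 0), pool now (3, 2)
  alpha: need (2, 0) fits (3, 2); releases (1, 2), pool now (4, 4)
  hotel: need (2, 2) fits (4, 4); releases (1, 1), pool now (5, 5)
  india: need (3, 0) fits (5, 5); releases (0, 1), pool now (5, 6)
  charlie: need (3, 3) fits (5, 6); releases (1, 0), pool now (6, 6)
(3) The exact count: 18 of the possible complete orderings are safe sequences.


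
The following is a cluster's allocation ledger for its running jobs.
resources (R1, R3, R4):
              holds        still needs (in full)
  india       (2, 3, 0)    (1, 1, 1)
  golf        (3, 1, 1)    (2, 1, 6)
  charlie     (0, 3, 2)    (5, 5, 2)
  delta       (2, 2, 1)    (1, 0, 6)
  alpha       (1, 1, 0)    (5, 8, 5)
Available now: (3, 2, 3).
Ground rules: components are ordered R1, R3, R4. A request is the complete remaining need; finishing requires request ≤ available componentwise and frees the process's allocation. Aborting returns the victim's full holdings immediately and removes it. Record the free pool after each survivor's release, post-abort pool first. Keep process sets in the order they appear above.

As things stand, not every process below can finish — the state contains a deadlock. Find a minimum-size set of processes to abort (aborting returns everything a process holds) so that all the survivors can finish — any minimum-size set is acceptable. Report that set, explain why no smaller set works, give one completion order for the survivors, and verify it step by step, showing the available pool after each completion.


The answer: abort golf.
Key observation: aborting golf returns (3, 1, 1), and delta — hopeless before — runs at step 4 with the returned capacity in the pool.
Minimality: the empty abort set fails — the state is deadlocked as it stands.
One survivor order: india, charlie, alpha, delta. Check, step by step (post-abort pool first):
  pool = (6, 3, 4)
  india: need (1, 1, 1) fits (6, 3, 4); releases (2, 3, 0), pool now (8, 6, 4)
  charlie: need (5, 5, 2) fits (8, 6, 4); releases (0, 3, 2), pool now (8, 9, 6)
  alpha: need (5, 8, 5) fits (8, 9, 6); releases (1, 1, 0), pool now (9, 10, 6)
  delta: need (1, 0, 6) fits (9, 10, 6); releases (2, 2, 1), pool now (11, 12, 7)


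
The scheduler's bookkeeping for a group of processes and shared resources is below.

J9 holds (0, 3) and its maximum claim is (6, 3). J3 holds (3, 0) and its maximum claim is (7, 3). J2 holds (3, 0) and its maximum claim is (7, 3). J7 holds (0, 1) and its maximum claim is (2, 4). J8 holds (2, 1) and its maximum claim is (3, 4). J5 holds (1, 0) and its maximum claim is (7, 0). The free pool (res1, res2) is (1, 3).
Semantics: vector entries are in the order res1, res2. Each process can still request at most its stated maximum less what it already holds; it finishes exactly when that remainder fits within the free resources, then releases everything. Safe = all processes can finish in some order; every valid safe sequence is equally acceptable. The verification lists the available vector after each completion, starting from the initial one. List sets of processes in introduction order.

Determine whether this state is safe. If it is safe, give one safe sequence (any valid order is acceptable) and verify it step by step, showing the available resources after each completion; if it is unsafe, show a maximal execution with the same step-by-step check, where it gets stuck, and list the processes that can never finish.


UNSAFE.
Key observation: after J8, J7 complete, (3, 5) is the best the pool ever gets, yet each leftover process wants more res1.
The run J8, J7 cannot be extended any further. Verifying each step:
  pool = (1, 3)
  run J8 (needs (1, 3), free (1, 3)); after release of (2, 1) the pool is (3, 4)
  run J7 (needs (2, 3), free (3, 4)); after release of (0, 1) the pool is (3, 5)
  J9 cannot run: need (6, 0) vs free (3, 5) (insufficient res1)
  J3 cannot run: need (4, 3) vs free (3, 5) (insufficient res1)
  J2 cannot run: need (4, 3) vs free (3, 5) (insufficient res1)
  J5 cannot run: need (6, 0) vs free (3, 5) (insufficient res1)
Permanently blocked: J9, J3, J2 and J5.


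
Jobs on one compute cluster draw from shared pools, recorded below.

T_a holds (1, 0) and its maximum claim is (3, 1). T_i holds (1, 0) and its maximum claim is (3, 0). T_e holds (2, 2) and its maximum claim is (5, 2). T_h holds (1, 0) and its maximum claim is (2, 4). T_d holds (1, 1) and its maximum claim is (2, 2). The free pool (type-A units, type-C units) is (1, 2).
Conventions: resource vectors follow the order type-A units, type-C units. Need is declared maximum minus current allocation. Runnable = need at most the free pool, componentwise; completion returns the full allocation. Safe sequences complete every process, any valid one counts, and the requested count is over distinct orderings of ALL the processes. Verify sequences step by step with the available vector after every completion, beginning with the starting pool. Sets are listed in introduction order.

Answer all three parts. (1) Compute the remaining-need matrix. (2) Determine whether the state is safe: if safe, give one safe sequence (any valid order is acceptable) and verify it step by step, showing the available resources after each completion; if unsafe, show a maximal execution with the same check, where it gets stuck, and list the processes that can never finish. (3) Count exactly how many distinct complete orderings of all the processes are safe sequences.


(1) Remaining need (order type-A units, type-C units):
  T_a: (2, 1)
  T_i: (2, 0)
  T_e: (3, 0)
  T_h: (1, 4)
  T_d: (1, 1)
(2) SAFE. One safe sequence: T_d, T_i, T_a, T_e, T_h.
Key observation: T_d is the earliest step where a requested resource binds exactly: need (1, 1), pool (1, 2) at its turn.
Walking it through:
  pool = (1, 2)
  T_d needs (1, 1) <= (1, 2) -> finishes; pool += (1, 1) = (2, 3)
  T_i needs (2, 0) <= (2, 3) -> finishes; pool += (1, 0) = (3, 3)
  T_a needs (2, 1) <= (3, 3) -> finishes; pool += (1, 0) = (4, 3)
  T_e needs (3, 0) <= (4, 3) -> finishes; pool += (2, 2) = (6, 5)
  T_h needs (1, 4) <= (6, 5) -> finishes; pool += (1, 0) = (7, 5)
(3) Exactly 6 of the possible complete orderings are safe sequences.


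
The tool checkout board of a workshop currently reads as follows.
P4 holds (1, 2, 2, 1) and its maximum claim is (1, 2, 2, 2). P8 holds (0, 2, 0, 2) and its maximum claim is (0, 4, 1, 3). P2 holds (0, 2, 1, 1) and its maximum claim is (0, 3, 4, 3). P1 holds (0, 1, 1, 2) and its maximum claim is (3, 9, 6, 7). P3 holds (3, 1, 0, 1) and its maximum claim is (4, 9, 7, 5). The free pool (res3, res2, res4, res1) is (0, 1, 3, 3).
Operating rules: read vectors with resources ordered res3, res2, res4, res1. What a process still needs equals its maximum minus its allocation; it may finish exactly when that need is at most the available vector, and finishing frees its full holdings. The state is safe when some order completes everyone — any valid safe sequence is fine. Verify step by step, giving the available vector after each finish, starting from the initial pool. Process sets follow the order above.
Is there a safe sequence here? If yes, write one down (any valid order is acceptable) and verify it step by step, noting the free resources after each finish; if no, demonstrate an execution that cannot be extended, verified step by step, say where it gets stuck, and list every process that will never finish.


UNSAFE.
Key observation: the wall is res2: completing P4, P8, P2 brings the pool only to (1, 7, 6, 7), and all the rest need more.
Going as far as possible: P4, P8, P2; after that, nothing fits. Check, step by step:
  pool = (0, 1, 3, 3)
  P4: need (0, 0, 0, 1) fits (0, 1, 3, 3); releases (1, 2, 2, 1), pool now (1, 3, 5, 4)
  P8: need (0, 2, 1, 1) fits (1, 3, 5, 4); releases (0, 2, 0, 2), pool now (1, 5, 5, 6)
  P2: need (0, 1, 3, 2) fits (1, 5, 5, 6); releases (0, 2, 1, 1), pool now (1, 7, 6, 7)
  P1 still needs (3, 8, 5, 5) but only (1, 7, 6, 7) is free — short on res3 and res2
  P3 still needs (1, 8, 7, 4) but only (1, 7, 6, 7) is free — short on res2 and res4
Processes that can never finish: P1 and P3.


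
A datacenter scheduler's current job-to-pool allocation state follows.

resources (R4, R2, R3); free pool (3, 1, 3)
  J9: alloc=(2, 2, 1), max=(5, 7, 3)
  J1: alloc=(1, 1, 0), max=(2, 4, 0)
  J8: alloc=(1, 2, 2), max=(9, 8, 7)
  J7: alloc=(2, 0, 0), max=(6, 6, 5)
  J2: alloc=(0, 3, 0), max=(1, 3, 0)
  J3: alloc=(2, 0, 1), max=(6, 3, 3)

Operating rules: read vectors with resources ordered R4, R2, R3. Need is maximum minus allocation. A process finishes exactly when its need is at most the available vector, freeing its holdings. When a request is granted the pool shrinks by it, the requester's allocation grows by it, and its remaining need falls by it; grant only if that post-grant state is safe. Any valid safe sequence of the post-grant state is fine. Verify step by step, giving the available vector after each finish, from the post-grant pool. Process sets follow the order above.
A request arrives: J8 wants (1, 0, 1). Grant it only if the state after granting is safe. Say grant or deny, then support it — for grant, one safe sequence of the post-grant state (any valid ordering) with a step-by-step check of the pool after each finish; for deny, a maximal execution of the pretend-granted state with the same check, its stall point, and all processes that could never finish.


GRANT: granting preserves safety; a valid post-grant sequence is J2, J1, J9, J3, J8, J7.
Key observation: post-grant, (2, 1, 2) remains, and an order beginning with J2 completes everyone.
Verifying the post-grant state step by step:
  pool = (2, 1, 2)
  run J2 (needs (1, 0, 0), free (2, 1, 2)); after release of (0, 3, 0) the pool is (2, 4, 2)
  run J1 (needs (1, 3, 0), free (2, 4, 2)); after release of (1, 1, 0) the pool is (3, 5, 2)
  run J9 (needs (3, 5, 2), free (3, 5, 2)); after release of (2, 2, 1) the pool is (5, 7, 3)
  run J3 (needs (4, 3, 2), free (5, 7, 3)); after release of (2, 0, 1) the pool is (7, 7, 4)
  run J8 (needs (7, 6, 4), free (7, 7, 4)); after release of (2, 2, 3) the pool is (9, 9, 7)
  run J7 (needs (4, 6, 5), free (9, 9, 7)); after release of (2, 0, 0) the pool is (11, 9, 7)


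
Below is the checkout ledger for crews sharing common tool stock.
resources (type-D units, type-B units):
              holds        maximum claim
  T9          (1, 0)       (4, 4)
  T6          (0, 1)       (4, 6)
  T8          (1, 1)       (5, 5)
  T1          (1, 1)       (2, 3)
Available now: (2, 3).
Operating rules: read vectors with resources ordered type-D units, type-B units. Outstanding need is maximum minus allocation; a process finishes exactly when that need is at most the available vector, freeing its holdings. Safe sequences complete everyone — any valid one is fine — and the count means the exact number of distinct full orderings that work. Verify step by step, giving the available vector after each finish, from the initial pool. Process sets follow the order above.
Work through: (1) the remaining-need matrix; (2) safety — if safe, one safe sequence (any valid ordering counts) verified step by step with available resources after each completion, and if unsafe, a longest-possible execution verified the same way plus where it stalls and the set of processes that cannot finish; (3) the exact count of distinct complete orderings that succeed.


(1) Remaining need (order type-D units, type-B units):
  T9: (3, 4)
  T6: (4, 5)
  T8: (4, 4)
  T1: (1, 2)
(2) SAFE. One safe sequence: T1, T9, T8, T6.
Key observation: T9 marks the first exact bind of the order: its need (3, 4) fits the free (3, 4) with zero slack on a requested resource.
Walking it through:
  pool = (2, 3)
  run T1 (needs (1, 2), free (2, 3)); after release of (1, 1) the pool is (3, 4)
  run T9 (needs (3, 4), free (3, 4)); after release of (1, 0) the pool is (4, 4)
  run T8 (needs (4, 4), free (4, 4)); after release of (1, 1) the pool is (5, 5)
  run T6 (needs (4, 5), free (5, 5)); after release of (0, 1) the pool is (5, 6)
(3) The exact count: 1 of the possible complete orderings is a safe sequence.


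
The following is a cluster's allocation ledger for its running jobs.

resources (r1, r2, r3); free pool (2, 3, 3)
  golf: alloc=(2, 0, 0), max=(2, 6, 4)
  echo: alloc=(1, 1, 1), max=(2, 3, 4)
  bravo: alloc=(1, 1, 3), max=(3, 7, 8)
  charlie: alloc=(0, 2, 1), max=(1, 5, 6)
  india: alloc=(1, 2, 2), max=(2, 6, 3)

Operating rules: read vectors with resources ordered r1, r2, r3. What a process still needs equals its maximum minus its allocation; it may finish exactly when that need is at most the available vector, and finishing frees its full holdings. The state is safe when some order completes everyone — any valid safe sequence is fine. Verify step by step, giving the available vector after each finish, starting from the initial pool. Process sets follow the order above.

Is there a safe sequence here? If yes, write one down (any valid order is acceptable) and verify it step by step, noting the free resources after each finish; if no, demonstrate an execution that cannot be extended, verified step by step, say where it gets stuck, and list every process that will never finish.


The state is SAFE; one workable sequence: echo, india, charlie, bravo, golf.
Key observation: echo marks the first exact bind of the order: its need (1, 2, 3) fits the free (2, 3, 3) with zero slack on a requested resource.
Step-by-step check:
  pool = (2, 3, 3)
  echo: need (1, 2, 3) fits (2, 3, 3); releases (1, 1, 1), pool now (3, 4, 4)
  india: need (1, 4, 1) fits (3, 4, 4); releases (1, 2, 2), pool now (4, 6, 6)
  charlie: need (1, 3, 5) fits (4, 6, 6); releases (0, 2, 1), pool now (4, 8, 7)
  bravo: need (2, 6, 5) fits (4, 8, 7); releases (1, 1, 3), pool now (5, 9, 10)
  golf: need (0, 6, 4) fits (5, 9, 10); releases (2, 0, 0), pool now (7, 9, 10)


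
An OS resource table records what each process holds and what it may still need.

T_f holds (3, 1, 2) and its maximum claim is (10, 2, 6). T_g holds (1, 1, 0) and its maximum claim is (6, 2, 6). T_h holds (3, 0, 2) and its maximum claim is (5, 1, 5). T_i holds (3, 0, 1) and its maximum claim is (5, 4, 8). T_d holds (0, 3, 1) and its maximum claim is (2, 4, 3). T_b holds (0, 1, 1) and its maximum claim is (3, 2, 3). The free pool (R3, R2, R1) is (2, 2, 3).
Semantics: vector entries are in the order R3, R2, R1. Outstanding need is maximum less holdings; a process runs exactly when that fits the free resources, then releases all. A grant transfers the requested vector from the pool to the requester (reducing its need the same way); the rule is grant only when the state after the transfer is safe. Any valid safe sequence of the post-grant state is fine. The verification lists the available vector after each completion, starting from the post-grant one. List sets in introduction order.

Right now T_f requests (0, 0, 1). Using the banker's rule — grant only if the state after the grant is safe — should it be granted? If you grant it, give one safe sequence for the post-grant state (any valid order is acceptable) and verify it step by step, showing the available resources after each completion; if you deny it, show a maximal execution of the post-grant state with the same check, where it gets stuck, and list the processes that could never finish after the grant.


DENY. Granting would leave the state unsafe.
Key observation: after T_d, T_h, T_b, T_g the pool peaks at (6, 7, 6), and each blocked process is short somewhere: T_f on R3; T_i on R1.
Pretend the grant happened; the run T_d, T_h, T_b, T_g goes as far as possible. Walking it through:
  pool = (2, 2, 2)
  T_d: need (2, 1, 2) fits (2, 2, 2); releases (0, 3, 1), pool now (2, 5, 3)
  T_h: need (2, 1, 3) fits (2, 5, 3); releases (3, 0, 2), pool now (5, 5, 5)
  T_b: need (3, 1, 2) fits (5, 5, 5); releases (0, 1, 1), pool now (5, 6, 6)
  T_g: need (5, 1, 6) fits (5, 6, 6); releases (1, 1, 0), pool now (6, 7, 6)
  T_f cannot run: need (7, 1, 3) vs free (6, 7, 6) (insufficient R3)
  T_i cannot run: need (2, 4, 7) vs free (6, 7, 6) (insufficient R1)
Had the request been granted, T_f and T_i could never finish.


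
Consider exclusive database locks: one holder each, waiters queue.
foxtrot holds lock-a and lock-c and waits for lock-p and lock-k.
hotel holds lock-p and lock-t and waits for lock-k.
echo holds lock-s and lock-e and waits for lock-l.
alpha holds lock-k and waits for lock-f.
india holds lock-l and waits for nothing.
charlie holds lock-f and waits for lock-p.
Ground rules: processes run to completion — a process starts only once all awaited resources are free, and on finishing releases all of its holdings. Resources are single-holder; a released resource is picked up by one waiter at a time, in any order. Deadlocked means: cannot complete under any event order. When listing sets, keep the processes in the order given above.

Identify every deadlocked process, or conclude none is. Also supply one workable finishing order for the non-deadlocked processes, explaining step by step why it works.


The deadlocked set is foxtrot, hotel, alpha and charlie.
Key observation: the knot is the closed ring of waits hotel -> alpha -> charlie -> hotel; foxtrot waits into the deadlock from upstream.
The rest can finish in the order india, echo.
Step-by-step check:
  run india (it waits on nothing); releases lock-l
  echo waits on lock-l — all released -> runs and releases lock-s and lock-e
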